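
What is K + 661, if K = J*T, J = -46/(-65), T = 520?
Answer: 1029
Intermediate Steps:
J = 46/65 (J = -46*(-1/65) = 46/65 ≈ 0.70769)
K = 368 (K = (46/65)*520 = 368)
K + 661 = 368 + 661 = 1029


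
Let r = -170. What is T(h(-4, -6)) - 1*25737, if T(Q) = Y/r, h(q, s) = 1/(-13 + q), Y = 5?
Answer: -875059/34 ≈ -25737.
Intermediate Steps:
T(Q) = -1/34 (T(Q) = 5/(-170) = 5*(-1/170) = -1/34)
T(h(-4, -6)) - 1*25737 = -1/34 - 1*25737 = -1/34 - 25737 = -875059/34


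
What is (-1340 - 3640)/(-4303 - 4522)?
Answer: 996/1765 ≈ 0.56431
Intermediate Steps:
(-1340 - 3640)/(-4303 - 4522) = -4980/(-8825) = -4980*(-1/8825) = 996/1765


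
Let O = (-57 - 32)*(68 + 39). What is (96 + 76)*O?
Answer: -1637956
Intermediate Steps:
O = -9523 (O = -89*107 = -9523)
(96 + 76)*O = (96 + 76)*(-9523) = 172*(-9523) = -1637956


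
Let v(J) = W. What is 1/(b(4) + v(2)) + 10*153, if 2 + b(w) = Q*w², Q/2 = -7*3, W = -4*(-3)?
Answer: 1012859/662 ≈ 1530.0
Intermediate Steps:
W = 12
Q = -42 (Q = 2*(-7*3) = 2*(-21) = -42)
v(J) = 12
b(w) = -2 - 42*w²
1/(b(4) + v(2)) + 10*153 = 1/((-2 - 42*4²) + 12) + 10*153 = 1/((-2 - 42*16) + 12) + 1530 = 1/((-2 - 672) + 12) + 1530 = 1/(-674 + 12) + 1530 = 1/(-662) + 1530 = -1/662 + 1530 = 1012859/662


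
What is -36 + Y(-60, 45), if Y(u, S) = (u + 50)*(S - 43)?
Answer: -56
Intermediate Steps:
Y(u, S) = (-43 + S)*(50 + u) (Y(u, S) = (50 + u)*(-43 + S) = (-43 + S)*(50 + u))
-36 + Y(-60, 45) = -36 + (-2150 - 43*(-60) + 50*45 + 45*(-60)) = -36 + (-2150 + 2580 + 2250 - 2700) = -36 - 20 = -56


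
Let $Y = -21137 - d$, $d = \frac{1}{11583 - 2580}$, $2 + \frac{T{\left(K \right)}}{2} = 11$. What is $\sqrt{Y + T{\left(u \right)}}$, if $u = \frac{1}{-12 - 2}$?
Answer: $\frac{i \sqrt{1711779625074}}{9003} \approx 145.32 i$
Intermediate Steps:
$u = - \frac{1}{14}$ ($u = \frac{1}{-14} = - \frac{1}{14} \approx -0.071429$)
$T{\left(K \right)} = 18$ ($T{\left(K \right)} = -4 + 2 \cdot 11 = -4 + 22 = 18$)
$d = \frac{1}{9003} \approx 0.00011107$
$Y = - \frac{190296412}{9003}$ ($Y = -21137 - \frac{1}{9003} = - \frac{190296412}{9003} \approx -21137.0$)
$\sqrt{Y + T{\left(u \right)}} = \sqrt{- \frac{190296412}{9003} + 18} = \sqrt{- \frac{190134358}{9003}} = \frac{i \sqrt{1711779625074}}{9003}$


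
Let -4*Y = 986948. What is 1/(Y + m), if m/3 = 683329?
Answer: 1/1803250 ≈ 5.5455e-7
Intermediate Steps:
Y = -246737 (Y = -1/4*986948 = -246737)
m = 2049987 (m = 3*683329 = 2049987)
1/(Y + m) = 1/(-246737 + 2049987) = 1/1803250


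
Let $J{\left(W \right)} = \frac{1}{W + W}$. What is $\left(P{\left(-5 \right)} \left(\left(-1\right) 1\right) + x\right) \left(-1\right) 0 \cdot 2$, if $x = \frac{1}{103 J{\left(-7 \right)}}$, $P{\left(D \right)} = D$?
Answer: $0$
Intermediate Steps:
$J{\left(W \right)} = \frac{1}{2 W}$
$x = - \frac{14}{103}$ ($x = \frac{1}{103 \frac{1}{2 \left(-7\right)}} = \frac{1}{103 \cdot \frac{1}{2} \left(- \frac{1}{7}\right)} = \frac{1}{103 \left(- \frac{1}{14}\right)} = \frac{1}{103} \left(-14\right) = - \frac{14}{103} \approx -0.13592$)
$\left(P{\left(-5 \right)} \left(\left(-1\right) 1\right) + x\right) \left(-1\right) 0 \cdot 2 = \left(- 5 \left(\left(-1\right) 1\right) - \frac{14}{103}\right) \left(-1\right) 0 \cdot 2 = \left(\left(-5\right) \left(-1\right) - \frac{14}{103}\right) 0 \cdot 2 = \left(5 - \frac{14}{103}\right) 0 = \frac{501}{103} \cdot 0 = 0$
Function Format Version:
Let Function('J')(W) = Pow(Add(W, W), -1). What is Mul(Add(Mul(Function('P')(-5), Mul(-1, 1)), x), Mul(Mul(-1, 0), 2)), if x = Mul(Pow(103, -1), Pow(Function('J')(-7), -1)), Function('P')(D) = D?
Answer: 0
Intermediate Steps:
Function('J')(W) = Mul(Rational(1, 2), Pow(W, -1)) (Function('J')(W) = Pow(Mul(2, W), -1) = Mul(Rational(1, 2), Pow(W, -1)))
x = Rational(-14, 103) (x = Mul(Pow(103, -1), Pow(Mul(Rational(1, 2), Pow(-7, -1)), -1)) = Mul(Rational(1, 103), Pow(Mul(Rational(1, 2), Rational(-1, 7)), -1)) = Mul(Rational(1, 103), Pow(Rational(-1, 14), -1)) = Mul(Rational(1, 103), -14) = Rational(-14, 103) ≈ -0.13592)
Mul(Add(Mul(Function('P')(-5), Mul(-1, 1)), x), Mul(Mul(-1, 0), 2)) = Mul(Add(Mul(-5, Mul(-1, 1)), Rational(-14, 103)), Mul(Mul(-1, 0), 2)) = Mul(Add(Mul(-5, -1), Rational(-14, 103)), Mul(0, 2)) = Mul(Add(5, Rational(-14, 103)), 0) = Mul(Rational(501, 103), 0) = 0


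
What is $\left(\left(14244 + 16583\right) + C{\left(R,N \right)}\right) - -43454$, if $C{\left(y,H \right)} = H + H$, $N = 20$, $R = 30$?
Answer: $74321$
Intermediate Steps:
$C{\left(y,H \right)} = 2 H$
$\left(\left(14244 + 16583\right) + C{\left(R,N \right)}\right) - -43454 = \left(\left(14244 + 16583\right) + 2 \cdot 20\right) - -43454 = \left(30827 + 40\right) + 43454 = 30867 + 43454 = 74321$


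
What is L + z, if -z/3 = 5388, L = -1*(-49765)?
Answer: 33601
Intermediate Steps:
L = 49765
z = -16164 (z = -3*5388 = -16164)
L + z = 49765 - 16164 = 33601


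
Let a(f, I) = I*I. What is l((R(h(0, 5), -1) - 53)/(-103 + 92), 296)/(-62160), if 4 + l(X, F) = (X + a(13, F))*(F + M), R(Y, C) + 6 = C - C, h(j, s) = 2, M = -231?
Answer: -20883077/227920 ≈ -91.625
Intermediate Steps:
R(Y, C) = -6 (R(Y, C) = -6 + (C - C) = -6 + 0 = -6)
a(f, I) = I²
l(X, F) = -4 + (-231 + F)*(X + F²) (l(X, F) = -4 + (X + F²)*(F - 231) = -4 + (X + F²)*(-231 + F) = -4 + (-231 + F)*(X + F²))
l((R(h(0, 5), -1) - 53)/(-103 + 92), 296)/(-62160) = (-4 + 296³ - 231*(-6 - 53)/(-103 + 92) - 231*296² + 296*((-6 - 53)/(-103 + 92)))/(-62160) = (-4 + 25934336 - (-13629)/(-11) - 231*87616 + 296*(-59/(-11)))*(-1/62160) = (-4 + 25934336 - (-13629)*(-1)/11 - 20239296 + 296*(-59*(-1/11)))*(-1/62160) = (-4 + 25934336 - 231*59/11 - 20239296 + 296*(59/11))*(-1/62160) = (-4 + 25934336 - 1239 - 20239296 + 17464/11)*(-1/62160) = (62649231/11)*(-1/62160) = -20883077/227920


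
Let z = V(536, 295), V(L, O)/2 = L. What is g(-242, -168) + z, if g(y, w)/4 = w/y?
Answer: 130048/121 ≈ 1074.8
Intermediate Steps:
V(L, O) = 2*L
z = 1072 (z = 2*536 = 1072)
g(y, w) = 4*w/y (g(y, w) = 4*(w/y) = 4*w/y)
g(-242, -168) + z = 4*(-168)/(-242) + 1072 = 4*(-168)*(-1/242) + 1072 = 336/121 + 1072 = 130048/121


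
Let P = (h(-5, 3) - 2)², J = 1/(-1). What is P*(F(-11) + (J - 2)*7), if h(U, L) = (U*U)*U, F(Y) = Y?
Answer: -516128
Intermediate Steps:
h(U, L) = U³ (h(U, L) = U²*U = U³)
J = -1
P = 16129 (P = ((-5)³ - 2)² = (-125 - 2)² = (-127)² = 16129)
P*(F(-11) + (J - 2)*7) = 16129*(-11 + (-1 - 2)*7) = 16129*(-11 - 3*7) = 16129*(-11 - 21) = 16129*(-32) = -516128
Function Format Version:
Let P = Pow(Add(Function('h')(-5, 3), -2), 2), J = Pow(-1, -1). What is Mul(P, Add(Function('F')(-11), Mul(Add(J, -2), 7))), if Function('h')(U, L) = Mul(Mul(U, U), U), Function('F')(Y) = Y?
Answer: -516128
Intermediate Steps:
Function('h')(U, L) = Pow(U, 3) (Function('h')(U, L) = Mul(Pow(U, 2), U) = Pow(U, 3))
J = -1
P = 16129 (P = Pow(Add(Pow(-5, 3), -2), 2) = Pow(Add(-125, -2), 2) = Pow(-127, 2) = 16129)
Mul(P, Add(Function('F')(-11), Mul(Add(J, -2), 7))) = Mul(16129, Add(-11, Mul(Add(-1, -2), 7))) = Mul(16129, Add(-11, Mul(-3, 7))) = Mul(16129, Add(-11, -21)) = Mul(16129, -32) = -516128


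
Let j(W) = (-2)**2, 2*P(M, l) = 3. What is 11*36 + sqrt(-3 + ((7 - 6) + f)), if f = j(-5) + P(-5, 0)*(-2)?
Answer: 396 + I ≈ 396.0 + 1.0*I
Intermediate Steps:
P(M, l) = 3/2 (P(M, l) = (1/2)*3 = 3/2)
j(W) = 4
f = 1 (f = 4 + (3/2)*(-2) = 4 - 3 = 1)
11*36 + sqrt(-3 + ((7 - 6) + f)) = 11*36 + sqrt(-3 + ((7 - 6) + 1)) = 396 + sqrt(-3 + (1 + 1)) = 396 + sqrt(-3 + 2) = 396 + sqrt(-1) = 396 + I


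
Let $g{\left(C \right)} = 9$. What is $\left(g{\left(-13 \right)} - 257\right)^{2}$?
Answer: $61504$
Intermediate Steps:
$\left(g{\left(-13 \right)} - 257\right)^{2} = \left(9 - 257\right)^{2} = \left(-248\right)^{2} = 61504$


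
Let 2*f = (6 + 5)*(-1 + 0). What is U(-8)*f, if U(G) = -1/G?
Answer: -11/16 ≈ -0.68750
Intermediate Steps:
f = -11/2 (f = ((6 + 5)*(-1 + 0))/2 = (11*(-1))/2 = (½)*(-11) = -11/2 ≈ -5.5000)
U(-8)*f = -1/(-8)*(-11/2) = -1*(-⅛)*(-11/2) = (⅛)*(-11/2) = -11/16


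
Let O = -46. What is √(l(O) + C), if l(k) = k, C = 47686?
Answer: 2*√11910 ≈ 218.27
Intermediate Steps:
√(l(O) + C) = √(-46 + 47686) = √47640 = 2*√11910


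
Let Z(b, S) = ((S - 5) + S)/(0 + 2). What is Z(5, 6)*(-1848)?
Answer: -6468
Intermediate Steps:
Z(b, S) = -5/2 + S (Z(b, S) = ((-5 + S) + S)/2 = (-5 + 2*S)*(½) = -5/2 + S)
Z(5, 6)*(-1848) = (-5/2 + 6)*(-1848) = (7/2)*(-1848) = -6468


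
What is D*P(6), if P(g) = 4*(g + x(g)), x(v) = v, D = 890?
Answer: 42720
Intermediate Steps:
P(g) = 8*g (P(g) = 4*(g + g) = 4*(2*g) = 8*g)
D*P(6) = 890*(8*6) = 890*48 = 42720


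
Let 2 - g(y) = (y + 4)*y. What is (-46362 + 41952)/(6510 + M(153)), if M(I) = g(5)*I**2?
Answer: 1470/333359 ≈ 0.0044097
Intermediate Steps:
g(y) = 2 - y*(4 + y) (g(y) = 2 - (y + 4)*y = 2 - (4 + y)*y = 2 - y*(4 + y))
M(I) = -43*I**2 (M(I) = (2 - 1*5**2 - 4*5)*I**2 = (2 - 1*25 - 20)*I**2 = (2 - 25 - 20)*I**2 = -43*I**2)
(-46362 + 41952)/(6510 + M(153)) = (-46362 + 41952)/(6510 - 43*153**2) = -4410/(6510 - 43*23409) = -4410/(6510 - 1006587) = -4410/(-1000077) = -4410*(-1/1000077) = 1470/333359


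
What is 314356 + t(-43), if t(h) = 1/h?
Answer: 13517307/43 ≈ 3.1436e+5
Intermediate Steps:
314356 + t(-43) = 314356 + 1/(-43) = 314356 - 1/43 = 13517307/43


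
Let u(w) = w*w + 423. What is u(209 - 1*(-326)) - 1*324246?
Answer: -37598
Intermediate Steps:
u(w) = 423 + w² (u(w) = w² + 423 = 423 + w²)
u(209 - 1*(-326)) - 1*324246 = (423 + (209 - 1*(-326))²) - 1*324246 = (423 + (209 + 326)²) - 324246 = (423 + 535²) - 324246 = (423 + 286225) - 324246 = 286648 - 324246 = -37598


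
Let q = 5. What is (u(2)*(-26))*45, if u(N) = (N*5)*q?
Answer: -58500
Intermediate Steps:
u(N) = 25*N (u(N) = (N*5)*5 = (5*N)*5 = 25*N)
(u(2)*(-26))*45 = ((25*2)*(-26))*45 = (50*(-26))*45 = -1300*45 = -58500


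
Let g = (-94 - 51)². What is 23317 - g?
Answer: 2292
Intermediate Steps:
g = 21025 (g = (-145)² = 21025)
23317 - g = 23317 - 1*21025 = 23317 - 21025 = 2292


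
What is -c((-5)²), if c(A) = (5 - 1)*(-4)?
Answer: 16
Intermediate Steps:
c(A) = -16 (c(A) = 4*(-4) = -16)
-c((-5)²) = -1*(-16) = 16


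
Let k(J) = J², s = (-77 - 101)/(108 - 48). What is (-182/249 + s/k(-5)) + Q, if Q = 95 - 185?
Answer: -1885129/20750 ≈ -90.850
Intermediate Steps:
s = -89/30 (s = -178/60 = -178*1/60 = -89/30 ≈ -2.9667)
Q = -90
(-182/249 + s/k(-5)) + Q = (-182/249 - 89/(30*((-5)²))) - 90 = (-182*1/249 - 89/30/25) - 90 = (-182/249 - 89/30*1/25) - 90 = (-182/249 - 89/750) - 90 = -17629/20750 - 90 = -1885129/20750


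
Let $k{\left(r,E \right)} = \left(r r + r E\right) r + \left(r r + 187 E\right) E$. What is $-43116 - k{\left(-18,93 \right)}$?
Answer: $-1714911$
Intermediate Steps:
$k{\left(r,E \right)} = E \left(r^{2} + 187 E\right) + r \left(r^{2} + E r\right)$ ($k{\left(r,E \right)} = \left(r^{2} + E r\right) r + \left(r^{2} + 187 E\right) E = r \left(r^{2} + E r\right) + E \left(r^{2} + 187 E\right) = E \left(r^{2} + 187 E\right) + r \left(r^{2} + E r\right)$)
$-43116 - k{\left(-18,93 \right)} = -43116 - \left(\left(-18\right)^{3} + 187 \cdot 93^{2} + 2 \cdot 93 \left(-18\right)^{2}\right) = -43116 - \left(-5832 + 187 \cdot 8649 + 2 \cdot 93 \cdot 324\right) = -43116 - \left(-5832 + 1617363 + 60264\right) = -43116 - 1671795 = -1714911$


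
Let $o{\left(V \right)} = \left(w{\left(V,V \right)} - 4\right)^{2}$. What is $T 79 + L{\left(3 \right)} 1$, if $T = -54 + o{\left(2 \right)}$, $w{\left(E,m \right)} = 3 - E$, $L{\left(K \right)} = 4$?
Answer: $-3551$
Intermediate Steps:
$o{\left(V \right)} = \left(-1 - V\right)^{2}$ ($o{\left(V \right)} = \left(\left(3 - V\right) - 4\right)^{2} = \left(-1 - V\right)^{2}$)
$T = -45$ ($T = -54 + \left(1 + 2\right)^{2} = -54 + 3^{2} = -54 + 9 = -45$)
$T 79 + L{\left(3 \right)} 1 = \left(-45\right) 79 + 4 \cdot 1 = -3555 + 4 = -3551$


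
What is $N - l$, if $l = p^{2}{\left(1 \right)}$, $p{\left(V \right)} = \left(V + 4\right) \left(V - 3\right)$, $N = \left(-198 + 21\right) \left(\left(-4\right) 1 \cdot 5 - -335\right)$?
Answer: $-55855$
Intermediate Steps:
$N = -55755$ ($N = - 177 \left(\left(-4\right) 5 + 335\right) = - 177 \left(-20 + 335\right) = \left(-177\right) 315 = -55755$)
$p{\left(V \right)} = \left(-3 + V\right) \left(4 + V\right)$ ($p{\left(V \right)} = \left(4 + V\right) \left(-3 + V\right) = \left(-3 + V\right) \left(4 + V\right)$)
$l = 100$ ($l = \left(-12 + 1 + 1^{2}\right)^{2} = \left(-12 + 1 + 1\right)^{2} = \left(-10\right)^{2} = 100$)
$N - l = -55755 - 100 = -55855$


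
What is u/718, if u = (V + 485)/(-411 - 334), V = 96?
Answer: -581/534910 ≈ -0.0010862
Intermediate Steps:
u = -581/745 (u = (96 + 485)/(-411 - 334) = 581/(-745) = 581*(-1/745) = -581/745 ≈ -0.77987)
u/718 = -581/745/718 = -581/745*1/718 = -581/534910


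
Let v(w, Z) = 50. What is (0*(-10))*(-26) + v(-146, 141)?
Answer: 50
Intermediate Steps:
(0*(-10))*(-26) + v(-146, 141) = (0*(-10))*(-26) + 50 = 0*(-26) + 50 = 0 + 50 = 50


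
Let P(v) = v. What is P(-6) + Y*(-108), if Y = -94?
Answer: 10146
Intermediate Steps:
P(-6) + Y*(-108) = -6 - 94*(-108) = -6 + 10152 = 10146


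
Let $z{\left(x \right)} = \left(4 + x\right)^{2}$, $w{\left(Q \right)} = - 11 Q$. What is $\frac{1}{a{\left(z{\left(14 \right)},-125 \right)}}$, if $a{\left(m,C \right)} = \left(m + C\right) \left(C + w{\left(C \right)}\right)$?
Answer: $\frac{1}{248750} \approx 4.0201 \cdot 10^{-6}$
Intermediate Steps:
$a{\left(m,C \right)} = - 10 C \left(C + m\right)$ ($a{\left(m,C \right)} = \left(m + C\right) \left(C - 11 C\right) = \left(C + m\right) \left(- 10 C\right) = - 10 C \left(C + m\right)$)
$\frac{1}{a{\left(z{\left(14 \right)},-125 \right)}} = \frac{1}{10 \left(-125\right) \left(\left(-1\right) \left(-125\right) - \left(4 + 14\right)^{2}\right)} = \frac{1}{10 \left(-125\right) \left(125 - 18^{2}\right)} = \frac{1}{10 \left(-125\right) \left(125 - 324\right)} = \frac{1}{10 \left(-125\right) \left(-199\right)} = \frac{1}{248750}$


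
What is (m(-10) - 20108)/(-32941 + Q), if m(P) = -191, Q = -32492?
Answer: 20299/65433 ≈ 0.31023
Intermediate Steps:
(m(-10) - 20108)/(-32941 + Q) = (-191 - 20108)/(-32941 - 32492) = -20299/(-65433) = -20299*(-1/65433) = 20299/65433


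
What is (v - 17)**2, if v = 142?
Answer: 15625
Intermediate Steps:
(v - 17)**2 = (142 - 17)**2 = 125**2 = 15625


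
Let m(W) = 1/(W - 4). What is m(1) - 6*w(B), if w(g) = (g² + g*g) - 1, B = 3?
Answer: -307/3 ≈ -102.33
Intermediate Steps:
m(W) = 1/(-4 + W)
w(g) = -1 + 2*g² (w(g) = (g² + g²) - 1 = 2*g² - 1 = -1 + 2*g²)
m(1) - 6*w(B) = 1/(-4 + 1) - 6*(-1 + 2*3²) = 1/(-3) - 6*(-1 + 2*9) = -⅓ - 6*(-1 + 18) = -⅓ - 6*17 = -⅓ - 102 = -307/3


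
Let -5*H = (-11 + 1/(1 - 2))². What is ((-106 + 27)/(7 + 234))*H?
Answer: 11376/1205 ≈ 9.4407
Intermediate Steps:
H = -144/5 (H = -(-11 + 1/(1 - 2))²/5 = -(-11 + 1/(-1))²/5 = -(-11 - 1)²/5 = -⅕*(-12)² = -⅕*144 = -144/5 ≈ -28.800)
((-106 + 27)/(7 + 234))*H = ((-106 + 27)/(7 + 234))*(-144/5) = -79/241*(-144/5) = 11376/1205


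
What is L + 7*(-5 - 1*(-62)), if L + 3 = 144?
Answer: 540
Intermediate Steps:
L = 141 (L = -3 + 144 = 141)
L + 7*(-5 - 1*(-62)) = 141 + 7*(-5 - 1*(-62)) = 141 + 7*(-5 + 62) = 141 + 7*57 = 141 + 399 = 540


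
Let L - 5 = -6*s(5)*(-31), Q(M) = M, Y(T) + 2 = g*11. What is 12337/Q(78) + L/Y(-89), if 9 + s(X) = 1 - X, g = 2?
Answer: 2251/60 ≈ 37.517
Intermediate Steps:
s(X) = -8 - X (s(X) = -9 + (1 - X) = -8 - X)
Y(T) = 20 (Y(T) = -2 + 2*11 = -2 + 22 = 20)
L = -2413 (L = 5 - 6*(-8 - 1*5)*(-31) = 5 - 6*(-8 - 5)*(-31) = 5 - 6*(-13)*(-31) = 5 + 78*(-31) = 5 - 2418 = -2413)
12337/Q(78) + L/Y(-89) = 12337/78 - 2413/20 = 12337*(1/78) - 2413*1/20 = 949/6 - 2413/20 = 2251/60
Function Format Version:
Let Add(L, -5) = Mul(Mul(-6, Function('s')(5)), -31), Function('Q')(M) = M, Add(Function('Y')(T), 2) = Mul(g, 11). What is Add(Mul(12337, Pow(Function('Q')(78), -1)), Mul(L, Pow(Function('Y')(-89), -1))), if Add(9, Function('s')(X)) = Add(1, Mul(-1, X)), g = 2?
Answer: Rational(2251, 60) ≈ 37.517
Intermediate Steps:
Function('s')(X) = Add(-8, Mul(-1, X)) (Function('s')(X) = Add(-9, Add(1, Mul(-1, X))) = Add(-8, Mul(-1, X)))
Function('Y')(T) = 20 (Function('Y')(T) = Add(-2, Mul(2, 11)) = Add(-2, 22) = 20)
L = -2413 (L = Add(5, Mul(Mul(-6, Add(-8, Mul(-1, 5))), -31)) = Add(5, Mul(Mul(-6, Add(-8, -5)), -31)) = Add(5, Mul(Mul(-6, -13), -31)) = Add(5, Mul(78, -31)) = Add(5, -2418) = -2413)
Add(Mul(12337, Pow(Function('Q')(78), -1)), Mul(L, Pow(Function('Y')(-89), -1))) = Add(Mul(12337, Pow(78, -1)), Mul(-2413, Pow(20, -1))) = Add(Mul(12337, Rational(1, 78)), Mul(-2413, Rational(1, 20))) = Add(Rational(949, 6), Rational(-2413, 20)) = Rational(2251, 60)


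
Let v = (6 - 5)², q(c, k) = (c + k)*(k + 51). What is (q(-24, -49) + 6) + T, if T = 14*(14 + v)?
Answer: 70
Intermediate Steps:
q(c, k) = (51 + k)*(c + k) (q(c, k) = (c + k)*(51 + k) = (51 + k)*(c + k))
v = 1 (v = 1² = 1)
T = 210 (T = 14*(14 + 1) = 14*15 = 210)
(q(-24, -49) + 6) + T = (((-49)² + 51*(-24) + 51*(-49) - 24*(-49)) + 6) + 210 = ((2401 - 1224 - 2499 + 1176) + 6) + 210 = (-146 + 6) + 210 = -140 + 210 = 70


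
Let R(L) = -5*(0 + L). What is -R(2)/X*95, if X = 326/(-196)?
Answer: -93100/163 ≈ -571.17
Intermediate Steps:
R(L) = -5*L
X = -163/98 (X = 326*(-1/196) = -163/98 ≈ -1.6633)
-R(2)/X*95 = -(-5*2)/(-163/98)*95 = -(-10)*(-98)/163*95 = -1*980/163*95 = -980/163*95 = -93100/163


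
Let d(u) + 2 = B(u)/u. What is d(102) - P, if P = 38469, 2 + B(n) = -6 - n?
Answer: -1962076/51 ≈ -38472.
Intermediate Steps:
B(n) = -8 - n (B(n) = -2 + (-6 - n) = -8 - n)
d(u) = -2 + (-8 - u)/u
d(102) - P = (-3 - 8/102) - 1*38469 = (-3 - 8*1/102) - 38469 = (-3 - 4/51) - 38469 = -157/51 - 38469 = -1962076/51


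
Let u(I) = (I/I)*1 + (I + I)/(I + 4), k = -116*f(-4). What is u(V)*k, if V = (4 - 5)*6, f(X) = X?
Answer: 3248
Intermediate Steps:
V = -6 (V = -1*6 = -6)
k = 464 (k = -116*(-4) = 464)
u(I) = 1 + 2*I/(4 + I) (u(I) = 1*1 + (2*I)/(4 + I) = 1 + 2*I/(4 + I))
u(V)*k = ((4 + 3*(-6))/(4 - 6))*464 = ((4 - 18)/(-2))*464 = -½*(-14)*464 = 7*464 = 3248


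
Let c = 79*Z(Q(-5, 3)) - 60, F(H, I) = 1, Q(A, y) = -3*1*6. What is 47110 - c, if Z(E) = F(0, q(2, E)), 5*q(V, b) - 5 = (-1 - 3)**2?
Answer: 47091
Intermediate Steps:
Q(A, y) = -18 (Q(A, y) = -3*6 = -18)
q(V, b) = 21/5 (q(V, b) = 1 + (-1 - 3)**2/5 = 1 + (1/5)*(-4)**2 = 1 + (1/5)*16 = 1 + 16/5 = 21/5)
Z(E) = 1
c = 19 (c = 79*1 - 60 = 79 - 60 = 19)
47110 - c = 47110 - 1*19 = 47110 - 19 = 47091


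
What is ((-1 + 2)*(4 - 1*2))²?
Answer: 4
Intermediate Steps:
((-1 + 2)*(4 - 1*2))² = (1*(4 - 2))² = (1*2)² = 2² = 4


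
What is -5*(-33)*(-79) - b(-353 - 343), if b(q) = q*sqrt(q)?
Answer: -13035 + 1392*I*sqrt(174) ≈ -13035.0 + 18362.0*I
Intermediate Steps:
b(q) = q**(3/2)
-5*(-33)*(-79) - b(-353 - 343) = -5*(-33)*(-79) - (-353 - 343)**(3/2) = 165*(-79) - (-696)**(3/2) = -13035 - (-1392)*I*sqrt(174) = -13035 + 1392*I*sqrt(174)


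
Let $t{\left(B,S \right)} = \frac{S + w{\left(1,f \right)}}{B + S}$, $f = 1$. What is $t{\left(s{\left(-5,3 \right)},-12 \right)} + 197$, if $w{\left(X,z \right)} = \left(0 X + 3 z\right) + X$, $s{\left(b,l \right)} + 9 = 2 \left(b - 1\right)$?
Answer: $\frac{6509}{33} \approx 197.24$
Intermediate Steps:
$s{\left(b,l \right)} = -11 + 2 b$ ($s{\left(b,l \right)} = -9 + 2 \left(b - 1\right) = -9 + 2 \left(-1 + b\right) = -9 + \left(-2 + 2 b\right) = -11 + 2 b$)
$w{\left(X,z \right)} = X + 3 z$ ($w{\left(X,z \right)} = \left(0 + 3 z\right) + X = 3 z + X = X + 3 z$)
$t{\left(B,S \right)} = \frac{4 + S}{B + S}$ ($t{\left(B,S \right)} = \frac{S + \left(1 + 3 \cdot 1\right)}{B + S} = \frac{S + \left(1 + 3\right)}{B + S} = \frac{S + 4}{B + S} = \frac{4 + S}{B + S}$)
$t{\left(s{\left(-5,3 \right)},-12 \right)} + 197 = \frac{4 - 12}{\left(-11 + 2 \left(-5\right)\right) - 12} + 197 = \frac{1}{\left(-11 - 10\right) - 12} \left(-8\right) + 197 = \frac{1}{-21 - 12} \left(-8\right) + 197 = \frac{1}{-33} \left(-8\right) + 197 = \left(- \frac{1}{33}\right) \left(-8\right) + 197 = \frac{8}{33} + 197 = \frac{6509}{33}$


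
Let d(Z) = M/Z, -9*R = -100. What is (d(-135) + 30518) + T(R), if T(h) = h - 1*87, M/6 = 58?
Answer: 456593/15 ≈ 30440.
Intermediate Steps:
R = 100/9 (R = -⅑*(-100) = 100/9 ≈ 11.111)
M = 348 (M = 6*58 = 348)
T(h) = -87 + h (T(h) = h - 87 = -87 + h)
d(Z) = 348/Z
(d(-135) + 30518) + T(R) = (348/(-135) + 30518) + (-87 + 100/9) = (348*(-1/135) + 30518) - 683/9 = (-116/45 + 30518) - 683/9 = 1373194/45 - 683/9 = 456593/15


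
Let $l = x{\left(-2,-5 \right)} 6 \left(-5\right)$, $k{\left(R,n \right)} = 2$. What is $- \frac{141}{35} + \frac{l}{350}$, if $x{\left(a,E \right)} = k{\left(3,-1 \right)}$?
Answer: $- \frac{21}{5} \approx -4.2$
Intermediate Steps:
$x{\left(a,E \right)} = 2$
$l = -60$ ($l = 2 \cdot 6 \left(-5\right) = 12 \left(-5\right) = -60$)
$- \frac{141}{35} + \frac{l}{350} = - \frac{141}{35} - \frac{60}{350} = \left(-141\right) \frac{1}{35} - \frac{6}{35} = - \frac{141}{35} - \frac{6}{35} = - \frac{21}{5}$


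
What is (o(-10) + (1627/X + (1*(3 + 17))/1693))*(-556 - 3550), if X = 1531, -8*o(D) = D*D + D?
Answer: 216588853683/5183966 ≈ 41781.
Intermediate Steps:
o(D) = -D/8 - D²/8 (o(D) = -(D*D + D)/8 = -(D² + D)/8 = -(D + D²)/8 = -D/8 - D²/8)
(o(-10) + (1627/X + (1*(3 + 17))/1693))*(-556 - 3550) = (-⅛*(-10)*(1 - 10) + (1627/1531 + (1*(3 + 17))/1693))*(-556 - 3550) = (-⅛*(-10)*(-9) + (1627*(1/1531) + (1*20)*(1/1693)))*(-4106) = (-45/4 + (1627/1531 + 20*(1/1693)))*(-4106) = (-45/4 + (1627/1531 + 20/1693))*(-4106) = (-45/4 + 2785131/2591983)*(-4106) = -105498711/10367932*(-4106) = 216588853683/5183966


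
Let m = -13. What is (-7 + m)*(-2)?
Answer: 40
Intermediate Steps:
(-7 + m)*(-2) = (-7 - 13)*(-2) = -20*(-2) = 40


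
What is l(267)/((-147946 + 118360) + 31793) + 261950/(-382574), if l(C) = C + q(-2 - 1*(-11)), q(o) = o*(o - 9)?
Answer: -237988196/422170409 ≈ -0.56373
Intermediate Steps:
q(o) = o*(-9 + o)
l(C) = C (l(C) = C + (-2 - 1*(-11))*(-9 + (-2 - 1*(-11))) = C + (-2 + 11)*(-9 + (-2 + 11)) = C + 9*(-9 + 9) = C + 9*0 = C + 0 = C)
l(267)/((-147946 + 118360) + 31793) + 261950/(-382574) = 267/((-147946 + 118360) + 31793) + 261950/(-382574) = 267/(-29586 + 31793) + 261950*(-1/382574) = 267/2207 - 130975/191287 = -237988196/422170409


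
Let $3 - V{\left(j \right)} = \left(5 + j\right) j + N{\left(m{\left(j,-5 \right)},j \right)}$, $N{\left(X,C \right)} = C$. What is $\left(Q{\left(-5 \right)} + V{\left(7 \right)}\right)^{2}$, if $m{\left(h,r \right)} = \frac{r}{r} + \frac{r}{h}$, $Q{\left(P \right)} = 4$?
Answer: $7056$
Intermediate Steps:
$m{\left(h,r \right)} = 1 + \frac{r}{h}$
$V{\left(j \right)} = 3 - j - j \left(5 + j\right)$ ($V{\left(j \right)} = 3 - \left(\left(5 + j\right) j + j\right) = 3 - \left(j \left(5 + j\right) + j\right) = 3 - \left(j + j \left(5 + j\right)\right) = 3 - j - j \left(5 + j\right)$)
$\left(Q{\left(-5 \right)} + V{\left(7 \right)}\right)^{2} = \left(4 - 88\right)^{2} = \left(-84\right)^{2} = 7056$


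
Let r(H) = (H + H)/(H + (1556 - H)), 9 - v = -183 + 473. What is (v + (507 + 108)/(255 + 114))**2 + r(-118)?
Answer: 273172385/3501 ≈ 78027.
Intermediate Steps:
v = -281 (v = 9 - (-183 + 473) = 9 - 1*290 = 9 - 290 = -281)
r(H) = H/778 (r(H) = (2*H)/1556 = (2*H)*(1/1556) = H/778)
(v + (507 + 108)/(255 + 114))**2 + r(-118) = (-281 + (507 + 108)/(255 + 114))**2 + (1/778)*(-118) = (-281 + 615/369)**2 - 59/389 = (-281 + 615*(1/369))**2 - 59/389 = (-281 + 5/3)**2 - 59/389 = (-838/3)**2 - 59/389 = 702244/9 - 59/389 = 273172385/3501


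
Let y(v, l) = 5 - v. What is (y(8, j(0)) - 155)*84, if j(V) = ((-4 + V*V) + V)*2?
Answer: -13272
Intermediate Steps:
j(V) = -8 + 2*V + 2*V² (j(V) = ((-4 + V²) + V)*2 = (-4 + V + V²)*2 = -8 + 2*V + 2*V²)
(y(8, j(0)) - 155)*84 = ((5 - 1*8) - 155)*84 = ((5 - 8) - 155)*84 = (-3 - 155)*84 = -158*84 = -13272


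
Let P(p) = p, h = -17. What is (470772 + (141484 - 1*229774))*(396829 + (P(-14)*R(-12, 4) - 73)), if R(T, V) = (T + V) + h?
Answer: 151885897092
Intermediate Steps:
R(T, V) = -17 + T + V (R(T, V) = (T + V) - 17 = -17 + T + V)
(470772 + (141484 - 1*229774))*(396829 + (P(-14)*R(-12, 4) - 73)) = (470772 + (141484 - 1*229774))*(396829 + (-14*(-17 - 12 + 4) - 73)) = (470772 + (141484 - 229774))*(396829 + (-14*(-25) - 73)) = (470772 - 88290)*(396829 + (350 - 73)) = 382482*(396829 + 277) = 382482*397106 = 151885897092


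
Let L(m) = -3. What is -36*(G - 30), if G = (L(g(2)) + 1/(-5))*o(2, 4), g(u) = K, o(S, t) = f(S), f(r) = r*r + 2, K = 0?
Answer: 8856/5 ≈ 1771.2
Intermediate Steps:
f(r) = 2 + r**2 (f(r) = r**2 + 2 = 2 + r**2)
o(S, t) = 2 + S**2
g(u) = 0
G = -96/5 (G = (-3 + 1/(-5))*(2 + 2**2) = (-3 - 1/5)*(2 + 4) = -16/5*6 = -96/5 ≈ -19.200)
-36*(G - 30) = -36*(-96/5 - 30) = -36*(-246/5) = 8856/5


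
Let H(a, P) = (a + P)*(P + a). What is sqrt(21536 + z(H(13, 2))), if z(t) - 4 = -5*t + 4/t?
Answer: sqrt(4593379)/15 ≈ 142.88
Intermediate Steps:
H(a, P) = (P + a)**2 (H(a, P) = (P + a)*(P + a) = (P + a)**2)
z(t) = 4 - 5*t + 4/t (z(t) = 4 + (-5*t + 4/t) = 4 - 5*t + 4/t)
sqrt(21536 + z(H(13, 2))) = sqrt(21536 + (4 - 5*(2 + 13)**2 + 4/((2 + 13)**2))) = sqrt(21536 + (4 - 5*15**2 + 4/(15**2))) = sqrt(21536 + (4 - 5*225 + 4/225)) = sqrt(21536 + (4 - 1125 + 4*(1/225))) = sqrt(21536 + (4 - 1125 + 4/225)) = sqrt(21536 - 252221/225) = sqrt(4593379/225) = sqrt(4593379)/15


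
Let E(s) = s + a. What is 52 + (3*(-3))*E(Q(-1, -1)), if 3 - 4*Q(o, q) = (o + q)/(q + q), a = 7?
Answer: -31/2 ≈ -15.500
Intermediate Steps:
Q(o, q) = ¾ - (o + q)/(8*q) (Q(o, q) = ¾ - (o + q)/(4*(q + q)) = ¾ - (o + q)/(4*(2*q)) = ¾ - (o + q)*1/(2*q)/4 = ¾ - (o + q)/(8*q))
E(s) = 7 + s (E(s) = s + 7 = 7 + s)
52 + (3*(-3))*E(Q(-1, -1)) = 52 + (3*(-3))*(7 + (⅛)*(-1*(-1) + 5*(-1))/(-1)) = 52 - 9*(7 + (⅛)*(-1)*(1 - 5)) = 52 - 9*(7 + (⅛)*(-1)*(-4)) = 52 - 9*(7 + ½) = 52 - 9*15/2 = 52 - 135/2 = -31/2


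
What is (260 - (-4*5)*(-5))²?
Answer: 25600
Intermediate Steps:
(260 - (-4*5)*(-5))² = (260 - (-20)*(-5))² = (260 - 1*100)² = (260 - 100)² = 160² = 25600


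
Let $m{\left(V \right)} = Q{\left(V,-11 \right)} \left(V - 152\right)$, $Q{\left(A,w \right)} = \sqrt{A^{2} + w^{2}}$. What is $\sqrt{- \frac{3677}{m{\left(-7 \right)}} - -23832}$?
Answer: $\frac{\sqrt{17412157288800 + 99389310 \sqrt{170}}}{27030} \approx 154.38$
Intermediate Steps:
$m{\left(V \right)} = \sqrt{121 + V^{2}} \left(-152 + V\right)$ ($m{\left(V \right)} = \sqrt{V^{2} + \left(-11\right)^{2}} \left(V - 152\right) = \sqrt{V^{2} + 121} \left(-152 + V\right) = \sqrt{121 + V^{2}} \left(-152 + V\right)$)
$\sqrt{- \frac{3677}{m{\left(-7 \right)}} - -23832} = \sqrt{- \frac{3677}{\sqrt{121 + \left(-7\right)^{2}} \left(-152 - 7\right)} - -23832} = \sqrt{- \frac{3677}{\sqrt{121 + 49} \left(-159\right)} + 23832} = \sqrt{- \frac{3677}{\sqrt{170} \left(-159\right)} + 23832} = \sqrt{- \frac{3677}{\left(-159\right) \sqrt{170}} + 23832} = \sqrt{- 3677 \left(- \frac{\sqrt{170}}{27030}\right) + 23832} = \sqrt{\frac{3677 \sqrt{170}}{27030} + 23832} = \sqrt{23832 + \frac{3677 \sqrt{170}}{27030}}$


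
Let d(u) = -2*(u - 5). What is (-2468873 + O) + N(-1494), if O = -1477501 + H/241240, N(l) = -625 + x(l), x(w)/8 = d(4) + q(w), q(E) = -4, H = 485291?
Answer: -952177413309/241240 ≈ -3.9470e+6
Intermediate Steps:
d(u) = 10 - 2*u (d(u) = -2*(-5 + u) = 10 - 2*u)
x(w) = -16 (x(w) = 8*((10 - 2*4) - 4) = 8*((10 - 8) - 4) = 8*(2 - 4) = 8*(-2) = -16)
N(l) = -641 (N(l) = -625 - 16 = -641)
O = -356431855949/241240 (O = -1477501 + 485291/241240 = -356431855949/241240 ≈ -1.4775e+6)
(-2468873 + O) + N(-1494) = (-2468873 - 356431855949/241240) - 641 = -952022778469/241240 - 641 = -952177413309/241240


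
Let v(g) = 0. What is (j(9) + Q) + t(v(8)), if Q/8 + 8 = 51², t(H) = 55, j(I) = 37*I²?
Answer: 23796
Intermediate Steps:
Q = 20744 (Q = -64 + 8*51² = -64 + 8*2601 = -64 + 20808 = 20744)
(j(9) + Q) + t(v(8)) = (37*9² + 20744) + 55 = (37*81 + 20744) + 55 = (2997 + 20744) + 55 = 23741 + 55 = 23796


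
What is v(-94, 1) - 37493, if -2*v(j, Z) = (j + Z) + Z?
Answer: -37447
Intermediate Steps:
v(j, Z) = -Z - j/2 (v(j, Z) = -((j + Z) + Z)/2 = -((Z + j) + Z)/2 = -(j + 2*Z)/2 = -Z - j/2)
v(-94, 1) - 37493 = (-1*1 - ½*(-94)) - 37493 = (-1 + 47) - 37493 = 46 - 37493 = -37447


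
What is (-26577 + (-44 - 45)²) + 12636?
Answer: -6020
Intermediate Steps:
(-26577 + (-44 - 45)²) + 12636 = (-26577 + (-89)²) + 12636 = (-26577 + 7921) + 12636 = -18656 + 12636 = -6020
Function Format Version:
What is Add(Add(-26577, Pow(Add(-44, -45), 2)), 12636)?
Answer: -6020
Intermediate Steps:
Add(Add(-26577, Pow(Add(-44, -45), 2)), 12636) = Add(Add(-26577, Pow(-89, 2)), 12636) = Add(Add(-26577, 7921), 12636) = Add(-18656, 12636) = -6020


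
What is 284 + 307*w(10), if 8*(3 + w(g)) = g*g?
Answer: 6401/2 ≈ 3200.5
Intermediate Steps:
w(g) = -3 + g²/8 (w(g) = -3 + (g*g)/8 = -3 + g²/8)
284 + 307*w(10) = 284 + 307*(-3 + (⅛)*10²) = 284 + 307*(-3 + (⅛)*100) = 284 + 307*(-3 + 25/2) = 284 + 307*(19/2) = 284 + 5833/2 = 6401/2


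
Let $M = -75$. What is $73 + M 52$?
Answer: $-3827$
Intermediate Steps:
$73 + M 52 = 73 - 3900 = -3827$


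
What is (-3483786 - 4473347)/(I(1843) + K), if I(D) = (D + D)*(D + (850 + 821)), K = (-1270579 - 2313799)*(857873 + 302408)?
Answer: 7957133/4158872737614 ≈ 1.9133e-6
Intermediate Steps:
K = -4158885690218 (K = -3584378*1160281 = -4158885690218)
I(D) = 2*D*(1671 + D) (I(D) = (2*D)*(D + 1671) = (2*D)*(1671 + D) = 2*D*(1671 + D))
(-3483786 - 4473347)/(I(1843) + K) = (-3483786 - 4473347)/(2*1843*(1671 + 1843) - 4158885690218) = -7957133/(2*1843*3514 - 4158885690218) = -7957133/(12952604 - 4158885690218) = -7957133/(-4158872737614) = -7957133*(-1/4158872737614) = 7957133/4158872737614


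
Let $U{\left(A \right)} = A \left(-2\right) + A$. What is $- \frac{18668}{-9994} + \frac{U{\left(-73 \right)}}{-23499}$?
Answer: $\frac{218974885}{117424503} \approx 1.8648$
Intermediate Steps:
$U{\left(A \right)} = - A$ ($U{\left(A \right)} = - 2 A + A = - A$)
$- \frac{18668}{-9994} + \frac{U{\left(-73 \right)}}{-23499} = - \frac{18668}{-9994} + \frac{\left(-1\right) \left(-73\right)}{-23499} = \left(-18668\right) \left(- \frac{1}{9994}\right) + 73 \left(- \frac{1}{23499}\right) = \frac{9334}{4997} - \frac{73}{23499} = \frac{218974885}{117424503}$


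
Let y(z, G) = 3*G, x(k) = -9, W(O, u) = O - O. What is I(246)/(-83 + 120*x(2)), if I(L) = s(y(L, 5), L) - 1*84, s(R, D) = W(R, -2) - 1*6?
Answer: 90/1163 ≈ 0.077386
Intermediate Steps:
W(O, u) = 0
s(R, D) = -6 (s(R, D) = 0 - 1*6 = 0 - 6 = -6)
I(L) = -90 (I(L) = -6 - 1*84 = -6 - 84 = -90)
I(246)/(-83 + 120*x(2)) = -90/(-83 + 120*(-9)) = -90/(-83 - 1080) = -90/(-1163) = -90*(-1/1163) = 90/1163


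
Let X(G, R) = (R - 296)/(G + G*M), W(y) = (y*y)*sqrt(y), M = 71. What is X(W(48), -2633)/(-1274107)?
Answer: 2929*sqrt(3)/2536308744192 ≈ 2.0002e-9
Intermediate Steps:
W(y) = y**(5/2) (W(y) = y**2*sqrt(y) = y**(5/2))
X(G, R) = (-296 + R)/(72*G) (X(G, R) = (R - 296)/(G + G*71) = (-296 + R)/(G + 71*G) = (-296 + R)/((72*G)) = (-296 + R)*(1/(72*G)) = (-296 + R)/(72*G))
X(W(48), -2633)/(-1274107) = ((-296 - 2633)/(72*(48**(5/2))))/(-1274107) = ((1/72)*(-2929)/(9216*sqrt(3)))*(-1/1274107) = ((1/72)*(sqrt(3)/27648)*(-2929))*(-1/1274107) = -2929*sqrt(3)/1990656*(-1/1274107) = 2929*sqrt(3)/2536308744192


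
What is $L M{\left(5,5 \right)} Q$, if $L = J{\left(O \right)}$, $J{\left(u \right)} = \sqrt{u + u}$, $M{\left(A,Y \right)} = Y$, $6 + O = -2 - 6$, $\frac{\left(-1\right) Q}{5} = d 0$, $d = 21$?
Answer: $0$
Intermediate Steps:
$Q = 0$ ($Q = - 5 \cdot 21 \cdot 0 = \left(-5\right) 0 = 0$)
$O = -14$ ($O = -6 - 8 = -14$)
$J{\left(u \right)} = \sqrt{2} \sqrt{u}$ ($J{\left(u \right)} = \sqrt{2 u} = \sqrt{2} \sqrt{u}$)
$L = 2 i \sqrt{7}$ ($L = \sqrt{2} \sqrt{-14} = \sqrt{2} i \sqrt{14} = 2 i \sqrt{7} \approx 5.2915 i$)
$L M{\left(5,5 \right)} Q = 2 i \sqrt{7} \cdot 5 \cdot 0 = 10 i \sqrt{7} \cdot 0 = 0$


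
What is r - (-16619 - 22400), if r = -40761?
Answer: -1742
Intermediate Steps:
r - (-16619 - 22400) = -40761 - (-16619 - 22400) = -40761 - 1*(-39019) = -40761 + 39019 = -1742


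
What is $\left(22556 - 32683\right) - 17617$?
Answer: $-27744$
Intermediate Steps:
$\left(22556 - 32683\right) - 17617 = -10127 - 17617 = -27744$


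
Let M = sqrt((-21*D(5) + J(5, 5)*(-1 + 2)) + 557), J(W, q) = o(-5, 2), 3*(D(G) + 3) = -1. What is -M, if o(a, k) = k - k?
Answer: -sqrt(627) ≈ -25.040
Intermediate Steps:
o(a, k) = 0
D(G) = -10/3 (D(G) = -3 + (1/3)*(-1) = -3 - 1/3 = -10/3)
J(W, q) = 0
M = sqrt(627) (M = sqrt((-21*(-10/3) + 0*(-1 + 2)) + 557) = sqrt((70 + 0*1) + 557) = sqrt((70 + 0) + 557) = sqrt(70 + 557) = sqrt(627) ≈ 25.040)
-M = -sqrt(627)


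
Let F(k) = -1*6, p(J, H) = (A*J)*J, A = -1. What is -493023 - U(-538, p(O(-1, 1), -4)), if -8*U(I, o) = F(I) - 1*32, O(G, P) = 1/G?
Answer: -1972111/4 ≈ -4.9303e+5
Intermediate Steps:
O(G, P) = 1/G
p(J, H) = -J**2 (p(J, H) = (-J)*J = -J**2)
F(k) = -6
U(I, o) = 19/4 (U(I, o) = -(-6 - 1*32)/8 = -(-6 - 32)/8 = -1/8*(-38) = 19/4)
-493023 - U(-538, p(O(-1, 1), -4)) = -493023 - 1*19/4 = -493023 - 19/4 = -1972111/4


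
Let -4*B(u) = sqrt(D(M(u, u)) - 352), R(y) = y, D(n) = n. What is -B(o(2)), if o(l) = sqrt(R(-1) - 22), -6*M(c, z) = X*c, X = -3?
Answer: sqrt(-1408 + 2*I*sqrt(23))/8 ≈ 0.015976 + 4.6904*I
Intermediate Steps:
M(c, z) = c/2 (M(c, z) = -(-1)*c/2 = c/2)
o(l) = I*sqrt(23) (o(l) = sqrt(-1 - 22) = sqrt(-23) = I*sqrt(23))
B(u) = -sqrt(-352 + u/2)/4 (B(u) = -sqrt(u/2 - 352)/4 = -sqrt(-352 + u/2)/4)
-B(o(2)) = -(-1)*sqrt(-1408 + 2*(I*sqrt(23)))/8 = -(-1)*sqrt(-1408 + 2*I*sqrt(23))/8 = sqrt(-1408 + 2*I*sqrt(23))/8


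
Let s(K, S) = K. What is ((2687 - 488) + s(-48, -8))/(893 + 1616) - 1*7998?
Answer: -20064831/2509 ≈ -7997.1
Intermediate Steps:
((2687 - 488) + s(-48, -8))/(893 + 1616) - 1*7998 = ((2687 - 488) - 48)/(893 + 1616) - 1*7998 = (2199 - 48)/2509 - 7998 = 2151*(1/2509) - 7998 = 2151/2509 - 7998 = -20064831/2509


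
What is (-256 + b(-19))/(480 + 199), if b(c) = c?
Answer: -275/679 ≈ -0.40501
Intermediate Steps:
(-256 + b(-19))/(480 + 199) = (-256 - 19)/(480 + 199) = -275/679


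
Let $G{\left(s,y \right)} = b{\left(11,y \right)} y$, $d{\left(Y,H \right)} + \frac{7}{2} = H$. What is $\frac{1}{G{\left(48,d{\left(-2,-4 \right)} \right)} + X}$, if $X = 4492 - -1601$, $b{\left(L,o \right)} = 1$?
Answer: $\frac{2}{12171} \approx 0.00016433$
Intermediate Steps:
$d{\left(Y,H \right)} = - \frac{7}{2} + H$
$G{\left(s,y \right)} = y$ ($G{\left(s,y \right)} = 1 y = y$)
$X = 6093$ ($X = 4492 + 1601 = 6093$)
$\frac{1}{G{\left(48,d{\left(-2,-4 \right)} \right)} + X} = \frac{1}{\left(- \frac{7}{2} - 4\right) + 6093} = \frac{1}{- \frac{15}{2} + 6093} = \frac{1}{\frac{12171}{2}} = \frac{2}{12171}$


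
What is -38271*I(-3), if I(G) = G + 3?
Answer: 0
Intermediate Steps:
I(G) = 3 + G
-38271*I(-3) = -38271*(3 - 3) = -38271*0 = 0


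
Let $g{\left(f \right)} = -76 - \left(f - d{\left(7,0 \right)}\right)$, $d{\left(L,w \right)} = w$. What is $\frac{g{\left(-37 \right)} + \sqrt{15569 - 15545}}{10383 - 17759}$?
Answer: $\frac{39}{7376} - \frac{\sqrt{6}}{3688} \approx 0.0046232$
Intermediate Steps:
$g{\left(f \right)} = -76 - f$ ($g{\left(f \right)} = -76 + \left(0 - f\right) = -76 - f$)
$\frac{g{\left(-37 \right)} + \sqrt{15569 - 15545}}{10383 - 17759} = \frac{\left(-76 - -37\right) + \sqrt{15569 - 15545}}{10383 - 17759} = \frac{\left(-76 + 37\right) + \sqrt{24}}{-7376} = \left(-39 + 2 \sqrt{6}\right) \left(- \frac{1}{7376}\right) = \frac{39}{7376} - \frac{\sqrt{6}}{3688}$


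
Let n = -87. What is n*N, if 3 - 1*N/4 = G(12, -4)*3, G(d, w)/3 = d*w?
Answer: -151380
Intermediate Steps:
G(d, w) = 3*d*w (G(d, w) = 3*(d*w) = 3*d*w)
N = 1740 (N = 12 - 4*3*12*(-4)*3 = 12 - (-576)*3 = 12 - 4*(-432) = 12 + 1728 = 1740)
n*N = -87*1740 = -151380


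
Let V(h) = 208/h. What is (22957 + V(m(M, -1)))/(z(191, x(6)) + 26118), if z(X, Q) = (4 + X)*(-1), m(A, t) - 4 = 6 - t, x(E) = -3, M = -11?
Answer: 84245/95051 ≈ 0.88631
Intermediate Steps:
m(A, t) = 10 - t (m(A, t) = 4 + (6 - t) = 10 - t)
z(X, Q) = -4 - X
(22957 + V(m(M, -1)))/(z(191, x(6)) + 26118) = (22957 + 208/(10 - 1*(-1)))/((-4 - 1*191) + 26118) = (22957 + 208/(10 + 1))/((-4 - 191) + 26118) = (22957 + 208/11)/(-195 + 26118) = (22957 + 208*(1/11))/25923 = (22957 + 208/11)*(1/25923) = (252735/11)*(1/25923) = 84245/95051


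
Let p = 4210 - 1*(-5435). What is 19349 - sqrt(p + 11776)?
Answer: 19349 - sqrt(21421) ≈ 19203.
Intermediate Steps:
p = 9645 (p = 4210 + 5435 = 9645)
19349 - sqrt(p + 11776) = 19349 - sqrt(9645 + 11776) = 19349 - sqrt(21421)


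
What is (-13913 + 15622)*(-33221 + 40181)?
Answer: 11894640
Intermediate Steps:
(-13913 + 15622)*(-33221 + 40181) = 1709*6960 = 11894640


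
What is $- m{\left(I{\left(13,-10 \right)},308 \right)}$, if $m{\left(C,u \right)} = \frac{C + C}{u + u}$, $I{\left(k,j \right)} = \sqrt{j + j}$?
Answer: $- \frac{i \sqrt{5}}{154} \approx - 0.01452 i$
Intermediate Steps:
$I{\left(k,j \right)} = \sqrt{2} \sqrt{j}$ ($I{\left(k,j \right)} = \sqrt{2 j} = \sqrt{2} \sqrt{j}$)
$m{\left(C,u \right)} = \frac{C}{u}$ ($m{\left(C,u \right)} = \frac{2 C}{2 u} = 2 C \frac{1}{2 u} = \frac{C}{u}$)
$- m{\left(I{\left(13,-10 \right)},308 \right)} = - \frac{\sqrt{2} \sqrt{-10}}{308} = - \frac{\sqrt{2} i \sqrt{10}}{308} = - \frac{2 i \sqrt{5}}{308} = - \frac{i \sqrt{5}}{154}$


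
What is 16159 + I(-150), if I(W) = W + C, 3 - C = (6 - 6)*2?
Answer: 16012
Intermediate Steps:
C = 3 (C = 3 - (6 - 6)*2 = 3 - 0*2 = 3 - 1*0 = 3 + 0 = 3)
I(W) = 3 + W (I(W) = W + 3 = 3 + W)
16159 + I(-150) = 16159 + (3 - 150) = 16159 - 147 = 16012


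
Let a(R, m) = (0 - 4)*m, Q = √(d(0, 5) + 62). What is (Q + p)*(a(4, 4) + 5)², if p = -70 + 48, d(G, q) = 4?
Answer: -2662 + 121*√66 ≈ -1679.0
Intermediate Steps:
Q = √66 (Q = √(4 + 62) = √66 ≈ 8.1240)
a(R, m) = -4*m
p = -22
(Q + p)*(a(4, 4) + 5)² = (√66 - 22)*(-4*4 + 5)² = (-22 + √66)*(-16 + 5)² = (-22 + √66)*(-11)² = (-22 + √66)*121 = -2662 + 121*√66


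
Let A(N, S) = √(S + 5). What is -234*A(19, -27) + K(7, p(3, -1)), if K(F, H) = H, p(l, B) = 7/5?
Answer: 7/5 - 234*I*√22 ≈ 1.4 - 1097.6*I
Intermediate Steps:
A(N, S) = √(5 + S)
p(l, B) = 7/5 (p(l, B) = 7*(⅕) = 7/5)
-234*A(19, -27) + K(7, p(3, -1)) = -234*√(5 - 27) + 7/5 = -234*I*√22 + 7/5 = 7/5 - 234*I*√22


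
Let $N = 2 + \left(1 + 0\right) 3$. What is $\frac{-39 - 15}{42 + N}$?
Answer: $- \frac{54}{47} \approx -1.1489$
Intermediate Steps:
$N = 5$ ($N = 2 + 1 \cdot 3 = 2 + 3 = 5$)
$\frac{-39 - 15}{42 + N} = \frac{-39 - 15}{42 + 5} = - \frac{54}{47}$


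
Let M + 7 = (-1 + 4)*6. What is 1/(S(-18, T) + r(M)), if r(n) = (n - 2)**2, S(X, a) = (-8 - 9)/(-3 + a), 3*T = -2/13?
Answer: 7/606 ≈ 0.011551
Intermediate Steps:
M = 11 (M = -7 + (-1 + 4)*6 = -7 + 3*6 = -7 + 18 = 11)
T = -2/39 (T = (-2/13)/3 = (-2*1/13)/3 = (1/3)*(-2/13) = -2/39 ≈ -0.051282)
S(X, a) = -17/(-3 + a)
r(n) = (-2 + n)**2
1/(S(-18, T) + r(M)) = 1/(-17/(-3 - 2/39) + (-2 + 11)**2) = 1/(-17/(-119/39) + 9**2) = 1/(-17*(-39/119) + 81) = 1/(39/7 + 81) = 1/(606/7) = 7/606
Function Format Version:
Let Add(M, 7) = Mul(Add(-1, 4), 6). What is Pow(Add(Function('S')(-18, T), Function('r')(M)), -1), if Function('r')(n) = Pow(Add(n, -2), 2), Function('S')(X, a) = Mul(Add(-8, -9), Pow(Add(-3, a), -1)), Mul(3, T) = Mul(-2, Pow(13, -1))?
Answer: Rational(7, 606) ≈ 0.011551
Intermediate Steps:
M = 11 (M = Add(-7, Mul(Add(-1, 4), 6)) = Add(-7, Mul(3, 6)) = Add(-7, 18) = 11)
T = Rational(-2, 39) (T = Mul(Rational(1, 3), Mul(-2, Pow(13, -1))) = Mul(Rational(1, 3), Mul(-2, Rational(1, 13))) = Mul(Rational(1, 3), Rational(-2, 13)) = Rational(-2, 39) ≈ -0.051282)
Function('S')(X, a) = Mul(-17, Pow(Add(-3, a), -1))
Function('r')(n) = Pow(Add(-2, n), 2)
Pow(Add(Function('S')(-18, T), Function('r')(M)), -1) = Pow(Add(Mul(-17, Pow(Add(-3, Rational(-2, 39)), -1)), Pow(Add(-2, 11), 2)), -1) = Pow(Add(Mul(-17, Pow(Rational(-119, 39), -1)), Pow(9, 2)), -1) = Pow(Add(Mul(-17, Rational(-39, 119)), 81), -1) = Pow(Add(Rational(39, 7), 81), -1) = Pow(Rational(606, 7), -1) = Rational(7, 606)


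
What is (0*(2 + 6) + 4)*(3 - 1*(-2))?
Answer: 20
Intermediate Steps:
(0*(2 + 6) + 4)*(3 - 1*(-2)) = (0*8 + 4)*(3 + 2) = (0 + 4)*5 = 4*5 = 20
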